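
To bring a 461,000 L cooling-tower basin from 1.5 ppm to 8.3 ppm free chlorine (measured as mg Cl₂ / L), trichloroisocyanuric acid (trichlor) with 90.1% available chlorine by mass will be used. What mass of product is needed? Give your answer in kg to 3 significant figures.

3.48 kg

Chlorine deficit: 8.3 − 1.5 = 6.8 ppm = 6.8 mg/L as Cl₂.
Cl₂ equivalent needed: 6.8 mg/L × 461,000 L = 3,135,000 mg = 3135 g.
Product at 90.1% available chlorine: 3135 / 0.901 = 3479 g.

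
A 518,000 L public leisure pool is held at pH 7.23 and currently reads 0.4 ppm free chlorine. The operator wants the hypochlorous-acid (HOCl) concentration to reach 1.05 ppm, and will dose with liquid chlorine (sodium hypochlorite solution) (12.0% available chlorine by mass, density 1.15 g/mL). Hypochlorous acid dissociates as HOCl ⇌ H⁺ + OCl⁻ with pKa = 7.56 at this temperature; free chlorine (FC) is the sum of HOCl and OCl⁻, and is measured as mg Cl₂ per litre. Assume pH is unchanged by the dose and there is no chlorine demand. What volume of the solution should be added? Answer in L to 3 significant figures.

4.28 L

[OCl⁻]/[HOCl] = 10^(pH − pKa) = 10^(7.23 − 7.56) = 0.4677; fraction as HOCl = 1/(1 + 0.4677) = 0.6813.
Free chlorine required for 1.05 ppm HOCl: 1.05 / 0.6813 = 1.541 ppm.
FC to add: 1.541 − 0.4 = 1.141 mg/L as Cl₂.
Cl₂ equivalent: 1.141 mg/L × 518,000 L = 591.1 g.
Product at 12.0% available Cl: 591.1 / 0.12 = 4926 g.
Volume: 4926 g ÷ 1.15 g/mL = 4283 mL.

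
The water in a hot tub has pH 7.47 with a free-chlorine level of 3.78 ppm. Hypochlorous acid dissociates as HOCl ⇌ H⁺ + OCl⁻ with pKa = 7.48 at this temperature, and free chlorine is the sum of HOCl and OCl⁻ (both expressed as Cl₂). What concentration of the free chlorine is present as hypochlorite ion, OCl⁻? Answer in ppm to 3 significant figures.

1.87 ppm

[OCl⁻]/[HOCl] = 10^(pH − pKa) = 10^(7.47 − 7.48) = 10^-0.01 = 0.9772.
Fraction as HOCl = 1 / (1 + 0.9772) = 0.5058.
OCl⁻ = (1 − 0.5058) × 3.78 ppm = 1.868 ppm.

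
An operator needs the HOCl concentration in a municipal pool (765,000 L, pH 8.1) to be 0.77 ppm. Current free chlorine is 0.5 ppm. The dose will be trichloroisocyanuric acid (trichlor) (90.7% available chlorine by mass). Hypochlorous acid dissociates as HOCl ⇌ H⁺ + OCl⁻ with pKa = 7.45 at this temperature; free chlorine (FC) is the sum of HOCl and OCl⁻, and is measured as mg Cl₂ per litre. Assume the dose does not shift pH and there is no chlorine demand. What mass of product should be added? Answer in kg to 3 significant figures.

3.13 kg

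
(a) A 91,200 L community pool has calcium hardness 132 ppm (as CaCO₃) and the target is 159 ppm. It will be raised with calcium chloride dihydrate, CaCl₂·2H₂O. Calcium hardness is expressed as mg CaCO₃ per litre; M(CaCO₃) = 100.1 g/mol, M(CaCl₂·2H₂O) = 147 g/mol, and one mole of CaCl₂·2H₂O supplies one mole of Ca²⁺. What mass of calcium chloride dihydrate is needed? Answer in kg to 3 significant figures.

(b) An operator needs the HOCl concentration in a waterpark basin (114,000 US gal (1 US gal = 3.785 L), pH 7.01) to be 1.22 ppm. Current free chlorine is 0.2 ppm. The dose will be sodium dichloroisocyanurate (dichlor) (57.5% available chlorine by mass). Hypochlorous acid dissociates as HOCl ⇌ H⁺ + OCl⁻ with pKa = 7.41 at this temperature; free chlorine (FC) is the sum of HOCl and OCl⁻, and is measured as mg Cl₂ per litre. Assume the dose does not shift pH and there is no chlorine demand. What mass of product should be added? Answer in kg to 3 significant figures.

(a) 3.62 kg; (b) 1.13 kg

(a) Hardness to add: (159 − 132) = 27 mg/L as CaCO₃ × 91,200 L = 2462 g as CaCO₃.
(a) Moles of Ca²⁺ (1 mol Ca²⁺ ≡ 1 mol CaCO₃): 2462 / 100.1 g/mol = 24.6 mol.
(a) Mass of CaCl₂·2H₂O: 24.6 × 147 = 3616 g.

(b) Volume: 114,000 US gal × 3.785 L/gal = 431,490 L.
(b) [OCl⁻]/[HOCl] = 10^(pH − pKa) = 10^(7.01 − 7.41) = 0.3981; fraction as HOCl = 1/(1 + 0.3981) = 0.7153.
(b) Free chlorine required for 1.22 ppm HOCl: 1.22 / 0.7153 = 1.706 ppm.
(b) FC to add: 1.706 − 0.2 = 1.506 mg/L as Cl₂.
(b) Cl₂ equivalent: 1.506 mg/L × 431,490 L = 649.7 g.
(b) Product at 57.5% available Cl: 649.7 / 0.575 = 1130 g.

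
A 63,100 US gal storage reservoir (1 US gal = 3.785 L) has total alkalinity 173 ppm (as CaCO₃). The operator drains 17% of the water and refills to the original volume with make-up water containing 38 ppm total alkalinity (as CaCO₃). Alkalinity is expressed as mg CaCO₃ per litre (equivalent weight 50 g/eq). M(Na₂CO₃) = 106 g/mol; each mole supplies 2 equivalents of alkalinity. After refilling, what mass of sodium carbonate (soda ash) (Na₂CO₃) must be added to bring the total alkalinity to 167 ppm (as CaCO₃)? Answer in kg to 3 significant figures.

Volume: 63,100 US gal × 3.785 L/gal = 238,834 L.
After draining 17% and refilling: 173 × 0.83 + 38 × 0.17 = 150.05 ppm.
Deficit to target: 167 − 150.05 = 16.95 mg/L.
As CaCO₃: 16.95 mg/L × 238,834 L = 4048 g; ÷ 50 g/eq ÷ 2 = 40.48 mol Na₂CO₃.
Mass: 40.48 × 106 = 4291 g.

4.29 kg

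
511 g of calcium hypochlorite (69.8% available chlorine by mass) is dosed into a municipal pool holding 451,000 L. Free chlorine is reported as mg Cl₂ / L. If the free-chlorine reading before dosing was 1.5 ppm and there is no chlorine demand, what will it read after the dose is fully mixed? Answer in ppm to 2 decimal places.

2.29 ppm

Available chlorine delivered: 511 g × 0.698 = 356.7 g as Cl₂.
Concentration rise: 356.7 g / 451,000 L = 0.7909 mg/L = 0.79 ppm.
Final FC: 1.5 + 0.79 = 2.29 ppm.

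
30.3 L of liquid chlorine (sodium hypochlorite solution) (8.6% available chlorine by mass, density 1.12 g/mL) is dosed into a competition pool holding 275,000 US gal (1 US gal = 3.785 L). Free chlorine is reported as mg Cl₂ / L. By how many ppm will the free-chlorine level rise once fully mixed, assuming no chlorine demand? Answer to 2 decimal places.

2.80 ppm

Volume: 275,000 US gal × 3.785 L/gal = 1,040,875 L.
Mass of solution: 30.3 L × 1000 mL/L × 1.12 g/mL = 33,940 g.
Available chlorine delivered: 33,940 g × 0.086 = 2918 g as Cl₂.
Concentration rise: 2918 g / 1,040,875 L = 2.804 mg/L = 2.80 ppm.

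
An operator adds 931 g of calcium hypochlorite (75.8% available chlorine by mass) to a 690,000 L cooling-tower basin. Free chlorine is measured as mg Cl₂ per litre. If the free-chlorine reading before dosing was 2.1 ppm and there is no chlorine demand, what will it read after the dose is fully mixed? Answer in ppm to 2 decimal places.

3.12 ppm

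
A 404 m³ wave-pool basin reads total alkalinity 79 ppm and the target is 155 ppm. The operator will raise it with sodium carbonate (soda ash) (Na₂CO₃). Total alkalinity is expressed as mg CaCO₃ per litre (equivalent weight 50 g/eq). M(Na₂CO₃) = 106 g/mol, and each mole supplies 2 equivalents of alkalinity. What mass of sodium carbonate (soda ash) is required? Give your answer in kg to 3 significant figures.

32.5 kg

Volume: 404 m³ = 404,000 L.
Alkalinity to add: (155 − 79) = 76 mg/L as CaCO₃ × 404,000 L = 30,700 g as CaCO₃.
Equivalents: 30,700 g ÷ 50 g/eq = 614.1 eq.
Each mole of Na₂CO₃ supplies 2 eq, so 614.1 / 2 = 307 mol.
Mass: 307 mol × 106 g/mol = 32,550 g.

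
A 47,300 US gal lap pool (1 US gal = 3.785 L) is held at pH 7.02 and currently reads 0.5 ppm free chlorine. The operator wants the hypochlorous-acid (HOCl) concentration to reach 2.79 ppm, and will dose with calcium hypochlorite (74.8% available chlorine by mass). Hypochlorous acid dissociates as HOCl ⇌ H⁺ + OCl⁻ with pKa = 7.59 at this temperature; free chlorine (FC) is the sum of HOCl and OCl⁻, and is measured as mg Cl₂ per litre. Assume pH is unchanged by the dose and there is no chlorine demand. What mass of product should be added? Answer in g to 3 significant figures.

Volume: 47,300 US gal × 3.785 L/gal = 179,030 L.
[OCl⁻]/[HOCl] = 10^(pH − pKa) = 10^(7.02 − 7.59) = 0.2692; fraction as HOCl = 1/(1 + 0.2692) = 0.7879.
Free chlorine required for 2.79 ppm HOCl: 2.79 / 0.7879 = 3.541 ppm.
FC to add: 3.541 − 0.5 = 3.041 mg/L as Cl₂.
Cl₂ equivalent: 3.041 mg/L × 179,030 L = 544.4 g.
Product at 74.8% available Cl: 544.4 / 0.748 = 727.8 g.

728 g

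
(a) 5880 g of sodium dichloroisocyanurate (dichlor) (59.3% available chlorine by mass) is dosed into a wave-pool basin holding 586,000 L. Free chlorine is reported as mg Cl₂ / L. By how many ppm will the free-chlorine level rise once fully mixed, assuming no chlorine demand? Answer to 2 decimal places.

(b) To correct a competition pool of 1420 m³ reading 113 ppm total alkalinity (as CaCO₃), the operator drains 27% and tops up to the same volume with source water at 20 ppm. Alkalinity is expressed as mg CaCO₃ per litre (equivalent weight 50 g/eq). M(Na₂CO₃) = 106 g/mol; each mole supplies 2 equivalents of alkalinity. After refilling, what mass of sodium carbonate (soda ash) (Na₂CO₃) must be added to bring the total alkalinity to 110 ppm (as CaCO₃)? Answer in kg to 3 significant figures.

(a) Available chlorine delivered: 5880 g × 0.593 = 3487 g as Cl₂.
(a) Concentration rise: 3487 g / 586,000 L = 5.95 mg/L = 5.95 ppm.

(b) Volume: 1420 m³ = 1,420,000 L.
(b) After draining 27% and refilling: 113 × 0.73 + 20 × 0.27 = 87.89 ppm.
(b) Deficit to target: 110 − 87.89 = 22.11 mg/L.
(b) As CaCO₃: 22.11 mg/L × 1,420,000 L = 31,400 g; ÷ 50 g/eq ÷ 2 = 314 mol Na₂CO₃.
(b) Mass: 314 × 106 = 33,280 g.

(a) 5.95 ppm; (b) 33.3 kg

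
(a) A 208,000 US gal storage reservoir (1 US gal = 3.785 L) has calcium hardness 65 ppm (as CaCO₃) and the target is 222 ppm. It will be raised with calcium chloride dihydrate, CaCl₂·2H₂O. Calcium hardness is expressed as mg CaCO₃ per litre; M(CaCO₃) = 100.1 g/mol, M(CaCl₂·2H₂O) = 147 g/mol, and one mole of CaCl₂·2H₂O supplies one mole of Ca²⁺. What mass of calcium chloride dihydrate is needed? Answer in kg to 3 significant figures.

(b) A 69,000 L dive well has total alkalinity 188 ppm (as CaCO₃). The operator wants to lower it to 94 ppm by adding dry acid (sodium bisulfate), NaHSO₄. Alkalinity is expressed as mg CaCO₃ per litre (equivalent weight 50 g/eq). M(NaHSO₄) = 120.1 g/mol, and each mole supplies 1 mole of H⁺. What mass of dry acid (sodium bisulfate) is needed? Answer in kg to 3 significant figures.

(a) 182 kg; (b) 15.6 kg

(a) Volume: 208,000 US gal × 3.785 L/gal = 787,280 L.
(a) Hardness to add: (222 − 65) = 157 mg/L as CaCO₃ × 787,280 L = 123,600 g as CaCO₃.
(a) Moles of Ca²⁺ (1 mol Ca²⁺ ≡ 1 mol CaCO₃): 123,600 / 100.1 g/mol = 1235 mol.
(a) Mass of CaCl₂·2H₂O: 1235 × 147 = 181,500 g.

(b) Alkalinity to neutralize: (188 − 94) = 94 mg/L as CaCO₃ × 69,000 L = 6486 g as CaCO₃.
(b) Equivalents of H⁺ required: 6486 ÷ 50 g/eq = 129.7 eq = 129.7 mol NaHSO₄.
(b) Mass of NaHSO₄: 129.7 × 120.1 = 15,580 g.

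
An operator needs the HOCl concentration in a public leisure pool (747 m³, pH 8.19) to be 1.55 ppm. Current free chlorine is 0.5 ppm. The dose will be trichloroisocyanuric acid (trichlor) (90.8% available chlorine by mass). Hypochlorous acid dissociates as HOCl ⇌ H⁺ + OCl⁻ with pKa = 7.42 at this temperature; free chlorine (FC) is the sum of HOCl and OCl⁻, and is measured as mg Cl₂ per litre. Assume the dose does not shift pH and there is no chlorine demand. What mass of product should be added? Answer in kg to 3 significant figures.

Volume: 747 m³ = 747,000 L.
[OCl⁻]/[HOCl] = 10^(pH − pKa) = 10^(8.19 − 7.42) = 5.888; fraction as HOCl = 1/(1 + 5.888) = 0.1452.
Free chlorine required for 1.55 ppm HOCl: 1.55 / 0.1452 = 10.68 ppm.
FC to add: 10.68 − 0.5 = 10.18 mg/L as Cl₂.
Cl₂ equivalent: 10.18 mg/L × 747,000 L = 7602 g.
Product at 90.8% available Cl: 7602 / 0.908 = 8373 g.

8.37 kg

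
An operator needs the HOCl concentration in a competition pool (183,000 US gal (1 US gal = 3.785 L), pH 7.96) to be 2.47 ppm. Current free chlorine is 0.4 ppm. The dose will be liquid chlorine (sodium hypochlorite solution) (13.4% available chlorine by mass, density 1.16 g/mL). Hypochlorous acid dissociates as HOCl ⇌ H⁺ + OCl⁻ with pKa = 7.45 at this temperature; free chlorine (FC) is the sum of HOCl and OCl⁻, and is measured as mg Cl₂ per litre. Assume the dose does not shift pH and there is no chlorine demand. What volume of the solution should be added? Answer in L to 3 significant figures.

Volume: 183,000 US gal × 3.785 L/gal = 692,655 L.
[OCl⁻]/[HOCl] = 10^(pH − pKa) = 10^(7.96 − 7.45) = 3.236; fraction as HOCl = 1/(1 + 3.236) = 0.2361.
Free chlorine required for 2.47 ppm HOCl: 2.47 / 0.2361 = 10.46 ppm.
FC to add: 10.46 − 0.4 = 10.06 mg/L as Cl₂.
Cl₂ equivalent: 10.06 mg/L × 692,655 L = 6970 g.
Product at 13.4% available Cl: 6970 / 0.134 = 52,020 g.
Volume: 52,020 g ÷ 1.16 g/mL = 44,840 mL.

44.8 L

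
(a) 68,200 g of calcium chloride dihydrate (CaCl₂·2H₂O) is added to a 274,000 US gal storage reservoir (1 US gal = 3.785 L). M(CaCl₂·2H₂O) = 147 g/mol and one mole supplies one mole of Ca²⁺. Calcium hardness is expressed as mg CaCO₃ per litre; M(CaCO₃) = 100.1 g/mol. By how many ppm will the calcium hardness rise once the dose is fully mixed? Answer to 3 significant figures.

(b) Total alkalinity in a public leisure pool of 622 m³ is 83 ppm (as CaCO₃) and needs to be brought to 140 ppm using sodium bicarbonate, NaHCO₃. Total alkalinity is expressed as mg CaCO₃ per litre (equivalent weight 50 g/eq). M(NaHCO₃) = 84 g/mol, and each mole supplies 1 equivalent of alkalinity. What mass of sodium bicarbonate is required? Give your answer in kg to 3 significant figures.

(a) 44.8 ppm; (b) 59.6 kg

(a) Volume: 274,000 US gal × 3.785 L/gal = 1,037,090 L.
(a) Moles of Ca²⁺: 68,200 g ÷ 147 g/mol = 463.9 mol.
(a) As CaCO₃: 463.9 mol × 100.1 g/mol = 46,440 g.
(a) Rise: 46,440 g / 1,037,090 L × 1000 = 44.78 mg/L.

(b) Volume: 622 m³ = 622,000 L.
(b) Alkalinity to add: (140 − 83) = 57 mg/L as CaCO₃ × 622,000 L = 35,450 g as CaCO₃.
(b) Equivalents: 35,450 g ÷ 50 g/eq = 709.1 eq.
(b) NaHCO₃ supplies 1 eq per mole → 709.1 mol.
(b) Mass: 709.1 mol × 84 g/mol = 59,560 g.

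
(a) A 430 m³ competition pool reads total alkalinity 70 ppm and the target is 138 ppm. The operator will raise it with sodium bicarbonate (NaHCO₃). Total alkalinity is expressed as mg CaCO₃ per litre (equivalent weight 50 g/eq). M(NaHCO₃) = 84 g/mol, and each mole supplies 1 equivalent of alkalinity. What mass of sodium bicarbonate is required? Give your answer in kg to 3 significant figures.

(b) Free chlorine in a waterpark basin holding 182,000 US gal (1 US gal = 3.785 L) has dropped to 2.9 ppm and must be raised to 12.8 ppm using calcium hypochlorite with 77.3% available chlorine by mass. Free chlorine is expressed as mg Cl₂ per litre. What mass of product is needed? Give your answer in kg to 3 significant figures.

(a) 49.1 kg; (b) 8.82 kg

(a) Volume: 430 m³ = 430,000 L.
(a) Alkalinity to add: (138 − 70) = 68 mg/L as CaCO₃ × 430,000 L = 29,240 g as CaCO₃.
(a) Equivalents: 29,240 g ÷ 50 g/eq = 584.8 eq.
(a) NaHCO₃ supplies 1 eq per mole → 584.8 mol.
(a) Mass: 584.8 mol × 84 g/mol = 49,120 g.

(b) Volume: 182,000 US gal × 3.785 L/gal = 688,870 L.
(b) Chlorine deficit: 12.8 − 2.9 = 9.9 ppm = 9.9 mg/L as Cl₂.
(b) Cl₂ equivalent needed: 9.9 mg/L × 688,870 L = 6,820,000 mg = 6820 g.
(b) Product at 77.3% available chlorine: 6820 / 0.773 = 8823 g.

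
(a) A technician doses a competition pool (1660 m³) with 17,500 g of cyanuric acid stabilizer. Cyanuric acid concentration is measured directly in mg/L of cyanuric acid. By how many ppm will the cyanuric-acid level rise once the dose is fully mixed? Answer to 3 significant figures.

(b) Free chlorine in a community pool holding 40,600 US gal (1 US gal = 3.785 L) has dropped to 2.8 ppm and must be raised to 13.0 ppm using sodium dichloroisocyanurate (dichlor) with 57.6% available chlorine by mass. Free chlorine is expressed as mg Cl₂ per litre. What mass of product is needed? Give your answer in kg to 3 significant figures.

(a) 10.5 ppm; (b) 2.72 kg

(a) Volume: 1660 m³ = 1,660,000 L.
(a) Rise: 17,500 g / 1,660,000 L × 1000 = 10.54 mg/L.

(b) Volume: 40,600 US gal × 3.785 L/gal = 153,671 L.
(b) Chlorine deficit: 13.0 − 2.8 = 10.2 ppm = 10.2 mg/L as Cl₂.
(b) Cl₂ equivalent needed: 10.2 mg/L × 153,671 L = 1,567,000 mg = 1567 g.
(b) Product at 57.6% available chlorine: 1567 / 0.576 = 2721 g.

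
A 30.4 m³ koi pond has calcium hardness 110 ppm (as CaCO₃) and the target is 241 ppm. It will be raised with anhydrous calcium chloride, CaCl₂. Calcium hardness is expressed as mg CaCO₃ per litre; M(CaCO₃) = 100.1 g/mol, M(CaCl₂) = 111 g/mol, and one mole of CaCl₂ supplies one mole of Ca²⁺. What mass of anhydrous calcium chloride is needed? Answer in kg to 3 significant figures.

Volume: 30.4 m³ = 30,400 L.
Hardness to add: (241 − 110) = 131 mg/L as CaCO₃ × 30,400 L = 3982 g as CaCO₃.
Moles of Ca²⁺ (1 mol Ca²⁺ ≡ 1 mol CaCO₃): 3982 / 100.1 g/mol = 39.78 mol.
Mass of CaCl₂: 39.78 × 111 = 4416 g.

4.42 kg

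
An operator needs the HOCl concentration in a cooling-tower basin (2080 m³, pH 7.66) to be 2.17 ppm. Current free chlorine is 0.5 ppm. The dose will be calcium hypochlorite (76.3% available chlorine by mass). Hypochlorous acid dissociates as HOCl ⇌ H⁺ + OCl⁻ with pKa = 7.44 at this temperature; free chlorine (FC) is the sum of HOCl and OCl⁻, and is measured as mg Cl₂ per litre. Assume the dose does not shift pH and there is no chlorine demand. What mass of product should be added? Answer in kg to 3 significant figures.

14.4 kg

Volume: 2080 m³ = 2,080,000 L.
[OCl⁻]/[HOCl] = 10^(pH − pKa) = 10^(7.66 − 7.44) = 1.66; fraction as HOCl = 1/(1 + 1.66) = 0.376.
Free chlorine required for 2.17 ppm HOCl: 2.17 / 0.376 = 5.771 ppm.
FC to add: 5.771 − 0.5 = 5.271 mg/L as Cl₂.
Cl₂ equivalent: 5.271 mg/L × 2,080,000 L = 10,960 g.
Product at 76.3% available Cl: 10,960 / 0.763 = 14,370 g.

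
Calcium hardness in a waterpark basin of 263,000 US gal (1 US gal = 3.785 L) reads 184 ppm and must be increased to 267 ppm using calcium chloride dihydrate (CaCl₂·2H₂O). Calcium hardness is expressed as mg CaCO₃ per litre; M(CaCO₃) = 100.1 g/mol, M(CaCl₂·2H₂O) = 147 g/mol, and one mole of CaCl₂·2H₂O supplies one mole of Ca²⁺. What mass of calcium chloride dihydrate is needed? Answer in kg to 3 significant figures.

Volume: 263,000 US gal × 3.785 L/gal = 995,455 L.
Hardness to add: (267 − 184) = 83 mg/L as CaCO₃ × 995,455 L = 82,620 g as CaCO₃.
Moles of Ca²⁺ (1 mol Ca²⁺ ≡ 1 mol CaCO₃): 82,620 / 100.1 g/mol = 825.4 mol.
Mass of CaCl₂·2H₂O: 825.4 × 147 = 121,300 g.

121 kg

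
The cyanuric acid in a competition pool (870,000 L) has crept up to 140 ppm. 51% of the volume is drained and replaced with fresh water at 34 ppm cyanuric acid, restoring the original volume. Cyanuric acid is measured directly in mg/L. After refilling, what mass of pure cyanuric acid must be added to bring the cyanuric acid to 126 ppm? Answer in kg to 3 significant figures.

34.9 kg

After draining 51% and refilling: 140 × 0.49 + 34 × 0.51 = 85.94 ppm.
Deficit to target: 126 − 85.94 = 40.06 mg/L.
Mass: 40.06 mg/L × 870,000 L = 34,850 g cyanuric acid.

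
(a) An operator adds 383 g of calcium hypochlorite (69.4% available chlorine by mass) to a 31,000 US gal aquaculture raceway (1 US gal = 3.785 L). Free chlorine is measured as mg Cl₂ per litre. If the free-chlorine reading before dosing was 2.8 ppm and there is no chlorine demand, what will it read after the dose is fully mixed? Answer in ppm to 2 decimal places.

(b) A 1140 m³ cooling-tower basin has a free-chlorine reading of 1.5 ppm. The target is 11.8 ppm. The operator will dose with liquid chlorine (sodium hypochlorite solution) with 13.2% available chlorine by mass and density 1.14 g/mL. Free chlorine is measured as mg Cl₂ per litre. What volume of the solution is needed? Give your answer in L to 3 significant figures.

(a) Volume: 31,000 US gal × 3.785 L/gal = 117,335 L.
(a) Available chlorine delivered: 383 g × 0.694 = 265.8 g as Cl₂.
(a) Concentration rise: 265.8 g / 117,335 L = 2.265 mg/L = 2.27 ppm.
(a) Final FC: 2.8 + 2.27 = 5.07 ppm.

(b) Volume: 1140 m³ = 1,140,000 L.
(b) Chlorine deficit: 11.8 − 1.5 = 10.3 ppm = 10.3 mg/L as Cl₂.
(b) Cl₂ equivalent needed: 10.3 mg/L × 1,140,000 L = 11,740,000 mg = 11,740 g.
(b) Product at 13.2% available chlorine: 11,740 / 0.132 = 88,950 g.
(b) Volume at density 1.14 g/mL: 88,950 g ÷ 1.14 g/mL = 78,030 mL.

(a) 5.07 ppm; (b) 78.0 L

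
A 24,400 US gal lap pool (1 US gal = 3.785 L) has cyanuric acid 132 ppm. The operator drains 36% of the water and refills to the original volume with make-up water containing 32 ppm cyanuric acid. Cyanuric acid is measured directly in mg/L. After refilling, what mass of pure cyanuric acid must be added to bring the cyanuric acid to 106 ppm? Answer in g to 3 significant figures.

Volume: 24,400 US gal × 3.785 L/gal = 92,354 L.
After draining 36% and refilling: 132 × 0.64 + 32 × 0.36 = 96 ppm.
Deficit to target: 106 − 96 = 10 mg/L.
Mass: 10 mg/L × 92,354 L = 923.5 g cyanuric acid.

924 g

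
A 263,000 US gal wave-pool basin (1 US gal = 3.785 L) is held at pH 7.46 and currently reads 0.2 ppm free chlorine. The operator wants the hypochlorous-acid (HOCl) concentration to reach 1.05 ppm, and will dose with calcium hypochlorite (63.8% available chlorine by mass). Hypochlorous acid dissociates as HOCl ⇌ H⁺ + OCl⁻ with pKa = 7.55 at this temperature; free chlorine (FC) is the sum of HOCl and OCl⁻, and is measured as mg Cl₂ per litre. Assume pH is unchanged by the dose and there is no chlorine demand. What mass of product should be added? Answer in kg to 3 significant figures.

2.66 kg

Volume: 263,000 US gal × 3.785 L/gal = 995,455 L.
[OCl⁻]/[HOCl] = 10^(pH − pKa) = 10^(7.46 − 7.55) = 0.8128; fraction as HOCl = 1/(1 + 0.8128) = 0.5516.
Free chlorine required for 1.05 ppm HOCl: 1.05 / 0.5516 = 1.903 ppm.
FC to add: 1.903 − 0.2 = 1.703 mg/L as Cl₂.
Cl₂ equivalent: 1.703 mg/L × 995,455 L = 1696 g.
Product at 63.8% available Cl: 1696 / 0.638 = 2658 g.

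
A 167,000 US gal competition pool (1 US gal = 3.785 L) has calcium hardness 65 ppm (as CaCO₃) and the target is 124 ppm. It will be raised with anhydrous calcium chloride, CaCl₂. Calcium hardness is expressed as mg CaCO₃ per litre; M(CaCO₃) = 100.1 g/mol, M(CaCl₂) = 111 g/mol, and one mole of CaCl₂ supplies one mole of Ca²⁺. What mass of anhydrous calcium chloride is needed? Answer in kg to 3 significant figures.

41.4 kg

Volume: 167,000 US gal × 3.785 L/gal = 632,095 L.
Hardness to add: (124 − 65) = 59 mg/L as CaCO₃ × 632,095 L = 37,290 g as CaCO₃.
Moles of Ca²⁺ (1 mol Ca²⁺ ≡ 1 mol CaCO₃): 37,290 / 100.1 g/mol = 372.6 mol.
Mass of CaCl₂: 372.6 × 111 = 41,350 g.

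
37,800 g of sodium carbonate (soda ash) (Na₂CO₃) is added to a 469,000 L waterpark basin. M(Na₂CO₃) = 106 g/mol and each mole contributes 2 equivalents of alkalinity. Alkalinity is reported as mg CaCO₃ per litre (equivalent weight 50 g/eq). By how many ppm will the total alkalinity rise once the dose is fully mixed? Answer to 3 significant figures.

Moles of Na₂CO₃: 37,800 g ÷ 106 g/mol = 356.6 mol → 713.2 eq of alkalinity.
As CaCO₃: 713.2 eq × 50 g/eq = 35,660 g.
Rise: 35,660 g / 469,000 L × 1000 = 76.03 mg/L.

76.0 ppm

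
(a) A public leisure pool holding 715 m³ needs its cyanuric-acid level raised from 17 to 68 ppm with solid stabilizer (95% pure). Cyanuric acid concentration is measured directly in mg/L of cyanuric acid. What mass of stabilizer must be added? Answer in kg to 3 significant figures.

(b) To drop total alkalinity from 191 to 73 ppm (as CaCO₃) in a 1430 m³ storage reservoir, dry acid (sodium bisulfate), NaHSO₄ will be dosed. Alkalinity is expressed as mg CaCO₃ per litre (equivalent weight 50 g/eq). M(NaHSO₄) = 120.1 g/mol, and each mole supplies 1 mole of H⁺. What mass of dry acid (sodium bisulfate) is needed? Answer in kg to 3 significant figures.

(a) 38.4 kg; (b) 405 kg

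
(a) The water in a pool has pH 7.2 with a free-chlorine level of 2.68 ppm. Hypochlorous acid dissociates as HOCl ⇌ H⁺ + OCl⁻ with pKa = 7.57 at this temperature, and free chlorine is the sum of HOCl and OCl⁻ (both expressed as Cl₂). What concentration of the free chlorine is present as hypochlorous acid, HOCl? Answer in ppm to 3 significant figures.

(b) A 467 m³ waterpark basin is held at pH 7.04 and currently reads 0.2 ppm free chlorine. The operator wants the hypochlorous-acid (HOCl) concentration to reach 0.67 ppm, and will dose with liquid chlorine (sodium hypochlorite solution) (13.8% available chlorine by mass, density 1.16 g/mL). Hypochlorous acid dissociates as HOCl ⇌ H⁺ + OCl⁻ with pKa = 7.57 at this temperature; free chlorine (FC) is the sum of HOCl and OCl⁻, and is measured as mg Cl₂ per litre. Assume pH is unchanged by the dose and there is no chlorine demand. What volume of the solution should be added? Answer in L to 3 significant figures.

(a) [OCl⁻]/[HOCl] = 10^(pH − pKa) = 10^(7.2 − 7.57) = 10^-0.37 = 0.4266.
(a) Fraction as HOCl = 1 / (1 + 0.4266) = 0.701.
(a) HOCl = 0.701 × 2.68 ppm = 1.879 ppm.

(b) Volume: 467 m³ = 467,000 L.
(b) [OCl⁻]/[HOCl] = 10^(pH − pKa) = 10^(7.04 − 7.57) = 0.2951; fraction as HOCl = 1/(1 + 0.2951) = 0.7721.
(b) Free chlorine required for 0.67 ppm HOCl: 0.67 / 0.7721 = 0.8677 ppm.
(b) FC to add: 0.8677 − 0.2 = 0.6677 mg/L as Cl₂.
(b) Cl₂ equivalent: 0.6677 mg/L × 467,000 L = 311.8 g.
(b) Product at 13.8% available Cl: 311.8 / 0.138 = 2260 g.
(b) Volume: 2260 g ÷ 1.16 g/mL = 1948 mL.

(a) 1.88 ppm; (b) 1.95 L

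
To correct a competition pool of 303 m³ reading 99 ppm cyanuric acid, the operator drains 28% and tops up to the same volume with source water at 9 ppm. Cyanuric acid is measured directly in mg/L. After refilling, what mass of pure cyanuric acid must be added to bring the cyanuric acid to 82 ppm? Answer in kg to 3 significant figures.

Volume: 303 m³ = 303,000 L.
After draining 28% and refilling: 99 × 0.72 + 9 × 0.28 = 73.8 ppm.
Deficit to target: 82 − 73.8 = 8.2 mg/L.
Mass: 8.2 mg/L × 303,000 L = 2485 g cyanuric acid.

2.48 kg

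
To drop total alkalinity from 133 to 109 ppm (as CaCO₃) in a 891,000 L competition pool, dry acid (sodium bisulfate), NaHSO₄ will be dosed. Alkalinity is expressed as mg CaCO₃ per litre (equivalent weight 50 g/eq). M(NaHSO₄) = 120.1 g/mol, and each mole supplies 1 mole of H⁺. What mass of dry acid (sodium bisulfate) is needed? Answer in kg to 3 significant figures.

51.4 kg

Alkalinity to neutralize: (133 − 109) = 24 mg/L as CaCO₃ × 891,000 L = 21,380 g as CaCO₃.
Equivalents of H⁺ required: 21,380 ÷ 50 g/eq = 427.7 eq = 427.7 mol NaHSO₄.
Mass of NaHSO₄: 427.7 × 120.1 = 51,360 g.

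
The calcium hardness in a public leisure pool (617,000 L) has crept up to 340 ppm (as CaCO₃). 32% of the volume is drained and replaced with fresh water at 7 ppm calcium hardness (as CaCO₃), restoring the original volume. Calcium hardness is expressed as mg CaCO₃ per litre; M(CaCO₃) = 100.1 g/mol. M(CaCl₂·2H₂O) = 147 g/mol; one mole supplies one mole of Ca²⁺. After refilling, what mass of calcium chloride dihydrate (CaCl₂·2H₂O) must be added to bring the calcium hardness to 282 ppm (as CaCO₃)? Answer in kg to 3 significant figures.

After draining 32% and refilling: 340 × 0.68 + 7 × 0.32 = 233.44 ppm.
Deficit to target: 282 − 233.44 = 48.56 mg/L.
As CaCO₃: 48.56 mg/L × 617,000 L = 29,960 g; ÷ 100.1 = 299.3 mol Ca²⁺.
Mass: 299.3 × 147 = 44,000 g.

44.0 kg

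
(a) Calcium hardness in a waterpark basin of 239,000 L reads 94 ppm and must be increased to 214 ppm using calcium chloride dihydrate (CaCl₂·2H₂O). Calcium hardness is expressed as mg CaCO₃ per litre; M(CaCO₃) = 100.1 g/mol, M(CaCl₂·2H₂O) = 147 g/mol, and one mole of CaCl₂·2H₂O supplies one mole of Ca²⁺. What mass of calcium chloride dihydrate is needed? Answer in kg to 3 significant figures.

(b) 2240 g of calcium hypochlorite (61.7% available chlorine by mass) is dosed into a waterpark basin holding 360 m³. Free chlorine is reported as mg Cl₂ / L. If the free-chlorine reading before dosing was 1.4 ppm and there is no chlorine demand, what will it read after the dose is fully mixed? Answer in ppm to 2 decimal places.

(a) 42.1 kg; (b) 5.24 ppm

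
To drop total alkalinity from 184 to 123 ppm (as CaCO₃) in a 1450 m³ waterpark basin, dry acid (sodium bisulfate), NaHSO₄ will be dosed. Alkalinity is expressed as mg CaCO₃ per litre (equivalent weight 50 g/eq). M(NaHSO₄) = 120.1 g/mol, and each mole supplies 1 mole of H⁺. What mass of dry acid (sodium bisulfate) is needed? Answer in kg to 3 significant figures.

Volume: 1450 m³ = 1,450,000 L.
Alkalinity to neutralize: (184 − 123) = 61 mg/L as CaCO₃ × 1,450,000 L = 88,450 g as CaCO₃.
Equivalents of H⁺ required: 88,450 ÷ 50 g/eq = 1769 eq = 1769 mol NaHSO₄.
Mass of NaHSO₄: 1769 × 120.1 = 212,500 g.

212 kg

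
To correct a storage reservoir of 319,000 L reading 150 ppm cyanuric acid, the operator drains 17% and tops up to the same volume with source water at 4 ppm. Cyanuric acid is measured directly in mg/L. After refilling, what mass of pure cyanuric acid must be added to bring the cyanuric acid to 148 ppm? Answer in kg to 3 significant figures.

7.28 kg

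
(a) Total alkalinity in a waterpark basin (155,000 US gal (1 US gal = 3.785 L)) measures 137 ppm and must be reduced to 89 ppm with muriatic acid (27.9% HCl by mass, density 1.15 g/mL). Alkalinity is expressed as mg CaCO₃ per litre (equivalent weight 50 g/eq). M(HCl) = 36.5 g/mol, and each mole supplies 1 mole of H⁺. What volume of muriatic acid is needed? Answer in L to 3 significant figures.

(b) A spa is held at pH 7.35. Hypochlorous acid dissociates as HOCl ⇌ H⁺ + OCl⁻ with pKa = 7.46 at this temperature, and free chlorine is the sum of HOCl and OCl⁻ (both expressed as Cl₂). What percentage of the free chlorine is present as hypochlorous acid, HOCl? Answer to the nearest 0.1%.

(a) Volume: 155,000 US gal × 3.785 L/gal = 586,675 L.
(a) Alkalinity to neutralize: (137 − 89) = 48 mg/L as CaCO₃ × 586,675 L = 28,160 g as CaCO₃.
(a) Equivalents of H⁺ required: 28,160 ÷ 50 g/eq = 563.2 eq = 563.2 mol HCl.
(a) Mass of HCl: 563.2 × 36.5 = 20,560 g.
(a) Mass of 27.9% solution: 20,560 / 0.279 = 73,680 g.
(a) Volume: 73,680 g ÷ 1.15 g/mL = 64,070 mL.

(b) [OCl⁻]/[HOCl] = 10^(pH − pKa) = 10^(7.35 − 7.46) = 10^-0.11 = 0.7762.
(b) Fraction as HOCl = 1 / (1 + 0.7762) = 0.563.

(a) 64.1 L; (b) 56.3%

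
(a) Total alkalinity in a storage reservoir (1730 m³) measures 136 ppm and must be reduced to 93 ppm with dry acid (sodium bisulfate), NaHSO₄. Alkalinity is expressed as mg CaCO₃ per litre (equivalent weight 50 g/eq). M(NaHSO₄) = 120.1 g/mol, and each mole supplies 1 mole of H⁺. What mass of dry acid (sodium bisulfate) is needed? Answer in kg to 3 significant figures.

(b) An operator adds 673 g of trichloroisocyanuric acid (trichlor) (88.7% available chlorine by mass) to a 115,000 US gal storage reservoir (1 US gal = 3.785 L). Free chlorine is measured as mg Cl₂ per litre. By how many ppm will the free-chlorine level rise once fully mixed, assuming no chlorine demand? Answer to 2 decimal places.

(a) 179 kg; (b) 1.37 ppm

(a) Volume: 1730 m³ = 1,730,000 L.
(a) Alkalinity to neutralize: (136 − 93) = 43 mg/L as CaCO₃ × 1,730,000 L = 74,390 g as CaCO₃.
(a) Equivalents of H⁺ required: 74,390 ÷ 50 g/eq = 1488 eq = 1488 mol NaHSO₄.
(a) Mass of NaHSO₄: 1488 × 120.1 = 178,700 g.

(b) Volume: 115,000 US gal × 3.785 L/gal = 435,275 L.
(b) Available chlorine delivered: 673 g × 0.887 = 597 g as Cl₂.
(b) Concentration rise: 597 g / 435,275 L = 1.371 mg/L = 1.37 ppm.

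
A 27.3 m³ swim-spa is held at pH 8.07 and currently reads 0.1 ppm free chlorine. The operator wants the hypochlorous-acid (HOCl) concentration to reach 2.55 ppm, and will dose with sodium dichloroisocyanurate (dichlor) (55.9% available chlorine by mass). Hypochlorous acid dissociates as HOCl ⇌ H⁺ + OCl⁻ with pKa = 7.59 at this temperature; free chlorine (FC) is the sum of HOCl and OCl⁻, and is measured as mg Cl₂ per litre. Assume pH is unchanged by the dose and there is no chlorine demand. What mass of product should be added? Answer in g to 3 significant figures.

Volume: 27.3 m³ = 27,300 L.
[OCl⁻]/[HOCl] = 10^(pH − pKa) = 10^(8.07 − 7.59) = 3.02; fraction as HOCl = 1/(1 + 3.02) = 0.2488.
Free chlorine required for 2.55 ppm HOCl: 2.55 / 0.2488 = 10.25 ppm.
FC to add: 10.25 − 0.1 = 10.15 mg/L as Cl₂.
Cl₂ equivalent: 10.15 mg/L × 27,300 L = 277.1 g.
Product at 55.9% available Cl: 277.1 / 0.559 = 495.7 g.

496 g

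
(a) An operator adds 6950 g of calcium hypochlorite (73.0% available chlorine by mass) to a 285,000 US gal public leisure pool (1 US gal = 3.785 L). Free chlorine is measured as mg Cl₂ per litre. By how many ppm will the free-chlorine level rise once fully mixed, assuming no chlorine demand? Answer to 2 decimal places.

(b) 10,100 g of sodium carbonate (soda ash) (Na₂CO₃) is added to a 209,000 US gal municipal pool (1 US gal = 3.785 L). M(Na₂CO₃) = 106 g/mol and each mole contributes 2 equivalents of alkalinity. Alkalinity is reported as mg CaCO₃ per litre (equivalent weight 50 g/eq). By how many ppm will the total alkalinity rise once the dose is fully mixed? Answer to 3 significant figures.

(a) Volume: 285,000 US gal × 3.785 L/gal = 1,078,725 L.
(a) Available chlorine delivered: 6950 g × 0.73 = 5074 g as Cl₂.
(a) Concentration rise: 5074 g / 1,078,725 L = 4.703 mg/L = 4.70 ppm.

(b) Volume: 209,000 US gal × 3.785 L/gal = 791,065 L.
(b) Moles of Na₂CO₃: 10,100 g ÷ 106 g/mol = 95.28 mol → 190.6 eq of alkalinity.
(b) As CaCO₃: 190.6 eq × 50 g/eq = 9528 g.
(b) Rise: 9528 g / 791,065 L × 1000 = 12.04 mg/L.

(a) 4.70 ppm; (b) 12.0 ppm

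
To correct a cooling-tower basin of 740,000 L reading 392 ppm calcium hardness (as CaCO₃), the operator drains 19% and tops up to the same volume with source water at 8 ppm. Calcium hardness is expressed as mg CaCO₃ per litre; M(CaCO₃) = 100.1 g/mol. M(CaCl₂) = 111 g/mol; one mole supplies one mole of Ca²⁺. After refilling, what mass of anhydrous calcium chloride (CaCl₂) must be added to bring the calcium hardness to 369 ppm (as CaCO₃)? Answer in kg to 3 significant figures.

41.0 kg

After draining 19% and refilling: 392 × 0.81 + 8 × 0.19 = 319.04 ppm.
Deficit to target: 369 − 319.04 = 49.96 mg/L.
As CaCO₃: 49.96 mg/L × 740,000 L = 36,970 g; ÷ 100.1 = 369.3 mol Ca²⁺.
Mass: 369.3 × 111 = 41,000 g.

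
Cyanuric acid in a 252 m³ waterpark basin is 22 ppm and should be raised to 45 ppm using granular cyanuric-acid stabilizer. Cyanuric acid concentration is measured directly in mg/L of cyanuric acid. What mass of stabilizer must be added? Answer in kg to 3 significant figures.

Volume: 252 m³ = 252,000 L.
CYA to add: (45 − 22) = 23 mg/L × 252,000 L = 5796 g cyanuric acid.

5.80 kg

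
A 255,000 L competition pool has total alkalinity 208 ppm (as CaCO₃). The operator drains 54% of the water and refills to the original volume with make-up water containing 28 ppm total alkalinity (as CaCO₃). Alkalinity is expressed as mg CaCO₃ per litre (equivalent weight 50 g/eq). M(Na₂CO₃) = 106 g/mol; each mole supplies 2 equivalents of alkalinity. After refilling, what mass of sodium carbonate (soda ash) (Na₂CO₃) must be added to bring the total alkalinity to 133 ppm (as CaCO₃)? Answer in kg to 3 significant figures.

6.00 kg

After draining 54% and refilling: 208 × 0.46 + 28 × 0.54 = 110.8 ppm.
Deficit to target: 133 − 110.8 = 22.2 mg/L.
As CaCO₃: 22.2 mg/L × 255,000 L = 5661 g; ÷ 50 g/eq ÷ 2 = 56.61 mol Na₂CO₃.
Mass: 56.61 × 106 = 6001 g.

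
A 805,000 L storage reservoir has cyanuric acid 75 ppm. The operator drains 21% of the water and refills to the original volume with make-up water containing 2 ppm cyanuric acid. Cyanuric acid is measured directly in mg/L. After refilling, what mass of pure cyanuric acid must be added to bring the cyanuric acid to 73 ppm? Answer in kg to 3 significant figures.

10.7 kg

After draining 21% and refilling: 75 × 0.79 + 2 × 0.21 = 59.67 ppm.
Deficit to target: 73 − 59.67 = 13.33 mg/L.
Mass: 13.33 mg/L × 805,000 L = 10,730 g cyanuric acid.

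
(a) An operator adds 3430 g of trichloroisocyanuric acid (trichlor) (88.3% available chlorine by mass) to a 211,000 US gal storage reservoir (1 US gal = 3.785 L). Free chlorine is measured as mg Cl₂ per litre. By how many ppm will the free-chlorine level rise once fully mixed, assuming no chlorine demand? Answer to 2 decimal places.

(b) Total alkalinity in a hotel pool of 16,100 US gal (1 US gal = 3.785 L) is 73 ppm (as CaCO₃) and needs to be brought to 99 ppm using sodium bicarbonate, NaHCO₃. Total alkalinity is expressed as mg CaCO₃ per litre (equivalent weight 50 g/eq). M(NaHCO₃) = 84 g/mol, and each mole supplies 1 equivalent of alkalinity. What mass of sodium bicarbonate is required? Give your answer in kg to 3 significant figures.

(a) 3.79 ppm; (b) 2.66 kg

(a) Volume: 211,000 US gal × 3.785 L/gal = 798,635 L.
(a) Available chlorine delivered: 3430 g × 0.883 = 3029 g as Cl₂.
(a) Concentration rise: 3029 g / 798,635 L = 3.792 mg/L = 3.79 ppm.

(b) Volume: 16,100 US gal × 3.785 L/gal = 60,938 L.
(b) Alkalinity to add: (99 − 73) = 26 mg/L as CaCO₃ × 60,938 L = 1584 g as CaCO₃.
(b) Equivalents: 1584 g ÷ 50 g/eq = 31.69 eq.
(b) NaHCO₃ supplies 1 eq per mole → 31.69 mol.
(b) Mass: 31.69 mol × 84 g/mol = 2662 g.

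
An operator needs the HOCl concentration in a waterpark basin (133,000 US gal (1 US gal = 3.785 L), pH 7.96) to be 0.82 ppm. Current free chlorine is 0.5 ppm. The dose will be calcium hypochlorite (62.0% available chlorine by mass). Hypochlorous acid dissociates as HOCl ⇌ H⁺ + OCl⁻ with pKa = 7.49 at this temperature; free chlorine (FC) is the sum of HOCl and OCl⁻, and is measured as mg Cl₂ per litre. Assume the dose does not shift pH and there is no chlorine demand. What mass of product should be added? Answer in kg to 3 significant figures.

2.22 kg

Volume: 133,000 US gal × 3.785 L/gal = 503,405 L.
[OCl⁻]/[HOCl] = 10^(pH − pKa) = 10^(7.96 − 7.49) = 2.951; fraction as HOCl = 1/(1 + 2.951) = 0.2531.
Free chlorine required for 0.82 ppm HOCl: 0.82 / 0.2531 = 3.24 ppm.
FC to add: 3.24 − 0.5 = 2.74 mg/L as Cl₂.
Cl₂ equivalent: 2.74 mg/L × 503,405 L = 1379 g.
Product at 62.0% available Cl: 1379 / 0.62 = 2225 g.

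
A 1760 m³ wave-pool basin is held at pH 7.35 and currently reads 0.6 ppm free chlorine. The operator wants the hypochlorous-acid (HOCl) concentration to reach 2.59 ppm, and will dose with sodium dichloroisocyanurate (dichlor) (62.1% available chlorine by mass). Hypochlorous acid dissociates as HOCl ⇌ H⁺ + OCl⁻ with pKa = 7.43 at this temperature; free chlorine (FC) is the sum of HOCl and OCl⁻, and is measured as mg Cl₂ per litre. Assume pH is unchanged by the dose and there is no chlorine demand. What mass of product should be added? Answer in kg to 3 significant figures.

Volume: 1760 m³ = 1,760,000 L.
[OCl⁻]/[HOCl] = 10^(pH − pKa) = 10^(7.35 − 7.43) = 0.8318; fraction as HOCl = 1/(1 + 0.8318) = 0.5459.
Free chlorine required for 2.59 ppm HOCl: 2.59 / 0.5459 = 4.744 ppm.
FC to add: 4.744 − 0.6 = 4.144 mg/L as Cl₂.
Cl₂ equivalent: 4.144 mg/L × 1,760,000 L = 7294 g.
Product at 62.1% available Cl: 7294 / 0.621 = 11,750 g.

11.7 kg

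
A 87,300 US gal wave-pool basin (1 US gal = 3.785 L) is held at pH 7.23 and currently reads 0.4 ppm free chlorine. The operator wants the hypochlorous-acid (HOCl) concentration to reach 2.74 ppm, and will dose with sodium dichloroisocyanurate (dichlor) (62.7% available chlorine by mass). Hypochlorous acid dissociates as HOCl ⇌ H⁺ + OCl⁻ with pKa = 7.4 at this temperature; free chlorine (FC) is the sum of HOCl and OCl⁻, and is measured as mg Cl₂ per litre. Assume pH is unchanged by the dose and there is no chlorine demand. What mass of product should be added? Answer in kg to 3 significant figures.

Volume: 87,300 US gal × 3.785 L/gal = 330,430 L.
[OCl⁻]/[HOCl] = 10^(pH − pKa) = 10^(7.23 − 7.4) = 0.6761; fraction as HOCl = 1/(1 + 0.6761) = 0.5966.
Free chlorine required for 2.74 ppm HOCl: 2.74 / 0.5966 = 4.592 ppm.
FC to add: 4.592 − 0.4 = 4.192 mg/L as Cl₂.
Cl₂ equivalent: 4.192 mg/L × 330,430 L = 1385 g.
Product at 62.7% available Cl: 1385 / 0.627 = 2209 g.

2.21 kg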